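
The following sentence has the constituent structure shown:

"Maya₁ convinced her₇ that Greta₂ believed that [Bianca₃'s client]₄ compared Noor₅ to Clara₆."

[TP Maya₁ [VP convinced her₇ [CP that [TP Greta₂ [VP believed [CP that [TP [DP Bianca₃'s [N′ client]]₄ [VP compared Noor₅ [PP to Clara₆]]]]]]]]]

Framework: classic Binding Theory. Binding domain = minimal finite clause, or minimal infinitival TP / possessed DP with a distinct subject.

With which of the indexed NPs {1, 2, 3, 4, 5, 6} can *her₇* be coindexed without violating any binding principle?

*her* is a pronoun, so Principle B applies: it must be free in its binding domain.
Binding domain of *her₇*: the matrix TP, whose subject is Maya₁.
*Maya₁* c-commands the pronoun within its binding domain → coindexation would violate Principle B.
*Greta₂*: the pronoun c-commands this R-expression → coindexation would violate Principle C on *Greta₂*.
*Bianca₃*: the pronoun c-commands this R-expression → coindexation would violate Principle C on *Bianca₃*.
*[Bianca₃'s client]₄*: the pronoun c-commands this R-expression → coindexation would violate Principle C on *[Bianca₃'s client]₄*.
*Noor₅*: the pronoun c-commands this R-expression → coindexation would violate Principle C on *Noor₅*.
*Clara₆*: the pronoun c-commands this R-expression → coindexation would violate Principle C on *Clara₆*.

none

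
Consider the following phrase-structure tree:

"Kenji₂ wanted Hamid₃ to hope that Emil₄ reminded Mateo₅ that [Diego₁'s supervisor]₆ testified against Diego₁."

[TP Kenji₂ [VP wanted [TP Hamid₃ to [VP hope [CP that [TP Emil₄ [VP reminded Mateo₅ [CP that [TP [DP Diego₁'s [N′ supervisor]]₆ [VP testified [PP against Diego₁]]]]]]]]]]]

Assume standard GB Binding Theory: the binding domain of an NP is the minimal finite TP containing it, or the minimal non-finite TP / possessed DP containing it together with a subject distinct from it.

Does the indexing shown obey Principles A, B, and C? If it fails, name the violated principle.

grammatical

The two coindexed NPs are *Diego₁* and *Diego₁*.
*Diego₁* is an R-expression; no coindexed NP c-commands it, so Principle C holds.
*Diego₁* is an R-expression; *Diego₁* does not c-command it, and no other NP shares its index, so Principle C is satisfied.
All principles are respected.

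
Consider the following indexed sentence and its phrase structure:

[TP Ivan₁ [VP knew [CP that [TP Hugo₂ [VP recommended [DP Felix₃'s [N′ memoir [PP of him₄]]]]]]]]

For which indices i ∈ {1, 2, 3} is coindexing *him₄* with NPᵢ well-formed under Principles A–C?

*him* is a pronoun, so Principle B applies: it must be free in its binding domain.
Binding domain of *him₄*: the possessed DP, whose subject is Felix₃.
*Ivan₁* c-commands the pronoun but from outside its binding domain, and is not c-commanded by it → coindexation permitted.
*Hugo₂* c-commands the pronoun but from outside its binding domain, and is not c-commanded by it → coindexation permitted.
*Felix₃* c-commands the pronoun within its binding domain → coindexation would violate Principle B.

{1, 2}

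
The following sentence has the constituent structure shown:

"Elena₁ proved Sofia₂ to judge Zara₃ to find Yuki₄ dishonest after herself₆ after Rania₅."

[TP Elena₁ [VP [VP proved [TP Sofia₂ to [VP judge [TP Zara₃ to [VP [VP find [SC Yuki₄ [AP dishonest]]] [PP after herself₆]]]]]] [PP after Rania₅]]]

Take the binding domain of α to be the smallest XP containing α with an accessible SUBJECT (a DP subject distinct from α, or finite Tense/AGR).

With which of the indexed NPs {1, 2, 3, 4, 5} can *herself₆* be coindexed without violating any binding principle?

*herself* is an anaphor, so Principle A applies: it must be bound in its binding domain.
Binding domain of *herself₆*: the embedded TP, whose subject is Zara₃.
*Elena₁* c-commands the anaphor but is outside its binding domain → cannot satisfy Principle A.
*Sofia₂* c-commands the anaphor but is outside its binding domain → cannot satisfy Principle A.
*Zara₃* c-commands the anaphor within its binding domain → licit binder.
*Yuki₄* does not c-command the anaphor → cannot bind it.
*Rania₅* does not c-command the anaphor → cannot bind it.

{3}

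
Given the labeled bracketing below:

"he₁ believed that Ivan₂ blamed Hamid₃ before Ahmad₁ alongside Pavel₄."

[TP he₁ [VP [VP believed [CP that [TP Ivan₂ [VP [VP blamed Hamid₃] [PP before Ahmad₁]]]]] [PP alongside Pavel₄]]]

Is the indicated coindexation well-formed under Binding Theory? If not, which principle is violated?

The two coindexed NPs are *he₁* and *Ahmad₁*.
*Ahmad₁* is an R-expression. Principle C requires it to be free everywhere.
*he₁* c-commands it and carries the same index.
The R-expression is bound → Principle C violation.

Principle C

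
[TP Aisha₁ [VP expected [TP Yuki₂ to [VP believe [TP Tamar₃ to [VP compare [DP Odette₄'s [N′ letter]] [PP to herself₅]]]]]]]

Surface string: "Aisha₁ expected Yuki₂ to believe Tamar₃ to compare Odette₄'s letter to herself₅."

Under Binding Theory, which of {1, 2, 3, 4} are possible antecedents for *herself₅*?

{3}

*herself* is an anaphor, so Principle A applies: it must be bound in its binding domain.
Binding domain of *herself₅*: the embedded TP, whose subject is Tamar₃.
*Aisha₁* c-commands the anaphor but is outside its binding domain → cannot satisfy Principle A.
*Yuki₂* c-commands the anaphor but is outside its binding domain → cannot satisfy Principle A.
*Tamar₃* c-commands the anaphor within its binding domain → licit binder.
*Odette₄* does not c-command the anaphor → cannot bind it.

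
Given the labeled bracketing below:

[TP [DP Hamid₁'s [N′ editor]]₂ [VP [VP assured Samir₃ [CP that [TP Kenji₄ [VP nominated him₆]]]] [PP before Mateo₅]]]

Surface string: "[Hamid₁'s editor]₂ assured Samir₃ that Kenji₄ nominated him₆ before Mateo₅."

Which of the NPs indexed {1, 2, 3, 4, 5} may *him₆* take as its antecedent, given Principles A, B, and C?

{1, 2, 3, 5}

*him* is a pronoun, so Principle B applies: it must be free in its binding domain.
Binding domain of *him₆*: the embedded TP, whose subject is Kenji₄.
*Hamid₁* and the pronoun do not c-command one another → neither Principle B nor Principle C is at stake; coindexation permitted.
*[Hamid₁'s editor]₂* c-commands the pronoun but from outside its binding domain, and is not c-commanded by it → coindexation permitted.
*Samir₃* c-commands the pronoun but from outside its binding domain, and is not c-commanded by it → coindexation permitted.
*Kenji₄* c-commands the pronoun within its binding domain → coindexation would violate Principle B.
*Mateo₅* and the pronoun do not c-command one another → neither Principle B nor Principle C is at stake; coindexation permitted.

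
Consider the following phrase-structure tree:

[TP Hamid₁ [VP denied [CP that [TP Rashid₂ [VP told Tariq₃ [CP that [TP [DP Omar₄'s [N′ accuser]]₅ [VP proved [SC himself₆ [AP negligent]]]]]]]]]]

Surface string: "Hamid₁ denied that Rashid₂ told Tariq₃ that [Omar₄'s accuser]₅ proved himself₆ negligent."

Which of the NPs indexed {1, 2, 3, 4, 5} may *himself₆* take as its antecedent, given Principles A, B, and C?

*himself* is an anaphor, so Principle A applies: it must be bound in its binding domain.
Binding domain of *himself₆*: the embedded TP, whose subject is [Omar₄'s accuser]₅.
*Hamid₁* c-commands the anaphor but is outside its binding domain → cannot satisfy Principle A.
*Rashid₂* c-commands the anaphor but is outside its binding domain → cannot satisfy Principle A.
*Tariq₃* c-commands the anaphor but is outside its binding domain → cannot satisfy Principle A.
*Omar₄* does not c-command the anaphor → cannot bind it.
*[Omar₄'s accuser]₅* c-commands the anaphor within its binding domain → licit binder.

{5}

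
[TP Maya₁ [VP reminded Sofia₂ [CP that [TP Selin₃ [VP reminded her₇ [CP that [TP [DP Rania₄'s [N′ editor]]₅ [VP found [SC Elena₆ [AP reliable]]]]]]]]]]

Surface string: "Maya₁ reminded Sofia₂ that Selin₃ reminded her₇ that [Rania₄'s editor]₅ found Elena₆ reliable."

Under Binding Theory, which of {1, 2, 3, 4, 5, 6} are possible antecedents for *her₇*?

{1, 2}

*her* is a pronoun, so Principle B applies: it must be free in its binding domain.
Binding domain of *her₇*: the embedded TP, whose subject is Selin₃.
*Maya₁* c-commands the pronoun but from outside its binding domain, and is not c-commanded by it → coindexation permitted.
*Sofia₂* c-commands the pronoun but from outside its binding domain, and is not c-commanded by it → coindexation permitted.
*Selin₃* c-commands the pronoun within its binding domain → coindexation would violate Principle B.
*Rania₄*: the pronoun c-commands this R-expression → coindexation would violate Principle C on *Rania₄*.
*[Rania₄'s editor]₅*: the pronoun c-commands this R-expression → coindexation would violate Principle C on *[Rania₄'s editor]₅*.
*Elena₆*: the pronoun c-commands this R-expression → coindexation would violate Principle C on *Elena₆*.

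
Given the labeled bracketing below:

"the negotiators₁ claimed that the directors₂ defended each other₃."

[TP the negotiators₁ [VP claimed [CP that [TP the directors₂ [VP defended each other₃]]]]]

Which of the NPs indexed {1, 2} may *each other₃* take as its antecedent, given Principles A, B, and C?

{2}

*each other* is an anaphor, so Principle A applies: it must be bound in its binding domain.
Binding domain of *each other₃*: the embedded TP, whose subject is the directors₂.
*the negotiators₁* c-commands the anaphor but is outside its binding domain → cannot satisfy Principle A.
*the directors₂* c-commands the anaphor within its binding domain → licit binder.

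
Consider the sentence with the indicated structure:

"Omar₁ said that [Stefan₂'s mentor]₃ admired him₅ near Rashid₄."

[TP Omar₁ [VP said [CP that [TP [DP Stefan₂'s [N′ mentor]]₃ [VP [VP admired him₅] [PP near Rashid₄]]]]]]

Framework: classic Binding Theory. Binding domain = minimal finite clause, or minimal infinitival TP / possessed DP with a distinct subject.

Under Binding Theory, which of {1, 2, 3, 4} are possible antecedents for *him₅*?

{1, 2, 4}

*him* is a pronoun, so Principle B applies: it must be free in its binding domain.
Binding domain of *him₅*: the embedded TP, whose subject is [Stefan₂'s mentor]₃.
*Omar₁* c-commands the pronoun but from outside its binding domain, and is not c-commanded by it → coindexation permitted.
*Stefan₂* and the pronoun do not c-command one another → neither Principle B nor Principle C is at stake; coindexation permitted.
*[Stefan₂'s mentor]₃* c-commands the pronoun within its binding domain → coindexation would violate Principle B.
*Rashid₄* and the pronoun do not c-command one another → neither Principle B nor Principle C is at stake; coindexation permitted.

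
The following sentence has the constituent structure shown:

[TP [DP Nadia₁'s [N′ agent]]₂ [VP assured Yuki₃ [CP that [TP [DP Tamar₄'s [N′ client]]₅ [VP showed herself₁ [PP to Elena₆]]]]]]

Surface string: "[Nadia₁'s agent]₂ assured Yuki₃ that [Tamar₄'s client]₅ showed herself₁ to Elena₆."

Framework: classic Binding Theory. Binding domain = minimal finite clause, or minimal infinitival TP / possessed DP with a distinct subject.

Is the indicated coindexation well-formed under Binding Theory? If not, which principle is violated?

Principle A

The two coindexed NPs are *Nadia₁* and *herself₁*.
*herself₁* is an anaphor. Principle A requires it to be bound within its binding domain — the embedded TP, whose subject is [Tamar₄'s client]₅.
Within that domain it is c-commanded by *[Tamar₄'s client]₅*, which does not share its index.
*Nadia₁* does not c-command the anaphor at all.
The anaphor is unbound in its domain → Principle A violation.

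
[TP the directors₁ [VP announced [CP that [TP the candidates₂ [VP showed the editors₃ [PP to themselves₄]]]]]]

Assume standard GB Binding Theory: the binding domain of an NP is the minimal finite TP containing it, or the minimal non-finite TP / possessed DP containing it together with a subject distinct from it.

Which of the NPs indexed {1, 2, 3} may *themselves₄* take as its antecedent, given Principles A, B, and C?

{2, 3}

*themselves* is an anaphor, so Principle A applies: it must be bound in its binding domain.
Binding domain of *themselves₄*: the embedded TP, whose subject is the candidates₂.
*the directors₁* c-commands the anaphor but is outside its binding domain → cannot satisfy Principle A.
*the candidates₂* c-commands the anaphor within its binding domain → licit binder.
*the editors₃* c-commands the anaphor within its binding domain → licit binder.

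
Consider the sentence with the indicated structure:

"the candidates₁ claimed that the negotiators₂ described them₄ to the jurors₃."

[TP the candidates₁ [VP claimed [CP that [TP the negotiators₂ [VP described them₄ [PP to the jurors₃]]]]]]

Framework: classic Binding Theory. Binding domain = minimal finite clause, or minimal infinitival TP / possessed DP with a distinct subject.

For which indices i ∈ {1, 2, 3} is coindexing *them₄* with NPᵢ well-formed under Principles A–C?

*them* is a pronoun, so Principle B applies: it must be free in its binding domain.
Binding domain of *them₄*: the embedded TP, whose subject is the negotiators₂.
*the candidates₁* c-commands the pronoun but from outside its binding domain, and is not c-commanded by it → coindexation permitted.
*the negotiators₂* c-commands the pronoun within its binding domain → coindexation would violate Principle B.
*the jurors₃*: the pronoun c-commands this R-expression → coindexation would violate Principle C on *the jurors₃*.

{1}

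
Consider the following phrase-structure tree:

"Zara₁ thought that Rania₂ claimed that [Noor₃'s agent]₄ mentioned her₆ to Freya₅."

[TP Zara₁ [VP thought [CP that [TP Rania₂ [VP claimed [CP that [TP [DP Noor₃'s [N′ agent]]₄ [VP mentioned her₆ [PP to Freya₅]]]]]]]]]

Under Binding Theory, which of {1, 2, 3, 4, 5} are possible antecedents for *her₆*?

*her* is a pronoun, so Principle B applies: it must be free in its binding domain.
Binding domain of *her₆*: the embedded TP, whose subject is [Noor₃'s agent]₄.
*Zara₁* c-commands the pronoun but from outside its binding domain, and is not c-commanded by it → coindexation permitted.
*Rania₂* c-commands the pronoun but from outside its binding domain, and is not c-commanded by it → coindexation permitted.
*Noor₃* and the pronoun do not c-command one another → neither Principle B nor Principle C is at stake; coindexation permitted.
*[Noor₃'s agent]₄* c-commands the pronoun within its binding domain → coindexation would violate Principle B.
*Freya₅*: the pronoun c-commands this R-expression → coindexation would violate Principle C on *Freya₅*.

{1, 2, 3}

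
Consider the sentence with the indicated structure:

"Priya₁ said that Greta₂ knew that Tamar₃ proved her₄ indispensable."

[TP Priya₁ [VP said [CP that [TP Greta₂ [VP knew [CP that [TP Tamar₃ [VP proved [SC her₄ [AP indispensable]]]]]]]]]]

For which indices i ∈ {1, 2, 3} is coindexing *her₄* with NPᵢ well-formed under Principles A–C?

{1, 2}

*her* is a pronoun, so Principle B applies: it must be free in its binding domain.
Binding domain of *her₄*: the embedded TP, whose subject is Tamar₃.
*Priya₁* c-commands the pronoun but from outside its binding domain, and is not c-commanded by it → coindexation permitted.
*Greta₂* c-commands the pronoun but from outside its binding domain, and is not c-commanded by it → coindexation permitted.
*Tamar₃* c-commands the pronoun within its binding domain → coindexation would violate Principle B.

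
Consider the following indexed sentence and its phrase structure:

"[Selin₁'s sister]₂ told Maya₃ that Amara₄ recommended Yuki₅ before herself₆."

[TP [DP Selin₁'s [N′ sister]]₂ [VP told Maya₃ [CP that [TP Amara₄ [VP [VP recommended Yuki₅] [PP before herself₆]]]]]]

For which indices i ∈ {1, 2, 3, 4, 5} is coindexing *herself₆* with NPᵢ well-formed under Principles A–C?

*herself* is an anaphor, so Principle A applies: it must be bound in its binding domain.
Binding domain of *herself₆*: the embedded TP, whose subject is Amara₄.
*Selin₁* does not c-command the anaphor → cannot bind it.
*[Selin₁'s sister]₂* c-commands the anaphor but is outside its binding domain → cannot satisfy Principle A.
*Maya₃* c-commands the anaphor but is outside its binding domain → cannot satisfy Principle A.
*Amara₄* c-commands the anaphor within its binding domain → licit binder.
*Yuki₅* does not c-command the anaphor → cannot bind it.

{4}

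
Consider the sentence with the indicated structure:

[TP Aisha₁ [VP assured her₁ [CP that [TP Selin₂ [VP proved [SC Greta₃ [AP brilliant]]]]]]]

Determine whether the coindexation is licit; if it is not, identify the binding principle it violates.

Principle B

The two coindexed NPs are *Aisha₁* and *her₁*.
*her₁* is a pronoun. Its binding domain is the matrix TP, whose subject is Aisha₁.
*Aisha₁* c-commands it within that domain and carries the same index.
The pronoun is locally bound → Principle B violation.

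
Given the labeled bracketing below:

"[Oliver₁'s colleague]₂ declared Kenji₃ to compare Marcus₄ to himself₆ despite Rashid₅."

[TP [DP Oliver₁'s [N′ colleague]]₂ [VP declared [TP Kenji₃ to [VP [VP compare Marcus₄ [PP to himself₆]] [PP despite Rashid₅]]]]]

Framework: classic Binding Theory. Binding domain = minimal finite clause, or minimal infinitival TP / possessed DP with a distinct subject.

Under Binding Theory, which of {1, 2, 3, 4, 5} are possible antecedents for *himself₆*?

{3, 4}

*himself* is an anaphor, so Principle A applies: it must be bound in its binding domain.
Binding domain of *himself₆*: the embedded TP, whose subject is Kenji₃.
*Oliver₁* does not c-command the anaphor → cannot bind it.
*[Oliver₁'s colleague]₂* c-commands the anaphor but is outside its binding domain → cannot satisfy Principle A.
*Kenji₃* c-commands the anaphor within its binding domain → licit binder.
*Marcus₄* c-commands the anaphor within its binding domain → licit binder.
*Rashid₅* does not c-command the anaphor → cannot bind it.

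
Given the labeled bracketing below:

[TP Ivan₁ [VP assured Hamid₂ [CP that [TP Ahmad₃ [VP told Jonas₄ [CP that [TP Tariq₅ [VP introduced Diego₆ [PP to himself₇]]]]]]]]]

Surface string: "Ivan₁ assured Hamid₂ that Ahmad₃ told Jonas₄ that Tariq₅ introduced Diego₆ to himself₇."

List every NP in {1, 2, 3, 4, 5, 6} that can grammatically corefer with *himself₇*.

*himself* is an anaphor, so Principle A applies: it must be bound in its binding domain.
Binding domain of *himself₇*: the embedded TP, whose subject is Tariq₅.
*Ivan₁* c-commands the anaphor but is outside its binding domain → cannot satisfy Principle A.
*Hamid₂* c-commands the anaphor but is outside its binding domain → cannot satisfy Principle A.
*Ahmad₃* c-commands the anaphor but is outside its binding domain → cannot satisfy Principle A.
*Jonas₄* c-commands the anaphor but is outside its binding domain → cannot satisfy Principle A.
*Tariq₅* c-commands the anaphor within its binding domain → licit binder.
*Diego₆* c-commands the anaphor within its binding domain → licit binder.

{5, 6}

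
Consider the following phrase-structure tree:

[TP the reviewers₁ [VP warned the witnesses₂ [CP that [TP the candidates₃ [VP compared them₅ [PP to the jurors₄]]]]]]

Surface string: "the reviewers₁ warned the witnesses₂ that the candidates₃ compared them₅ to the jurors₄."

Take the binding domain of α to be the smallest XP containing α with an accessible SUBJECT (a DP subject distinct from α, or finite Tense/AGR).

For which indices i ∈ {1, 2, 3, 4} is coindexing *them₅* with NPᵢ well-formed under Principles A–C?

*them* is a pronoun, so Principle B applies: it must be free in its binding domain.
Binding domain of *them₅*: the embedded TP, whose subject is the candidates₃.
*the reviewers₁* c-commands the pronoun but from outside its binding domain, and is not c-commanded by it → coindexation permitted.
*the witnesses₂* c-commands the pronoun but from outside its binding domain, and is not c-commanded by it → coindexation permitted.
*the candidates₃* c-commands the pronoun within its binding domain → coindexation would violate Principle B.
*the jurors₄*: the pronoun c-commands this R-expression → coindexation would violate Principle C on *the jurors₄*.

{1, 2}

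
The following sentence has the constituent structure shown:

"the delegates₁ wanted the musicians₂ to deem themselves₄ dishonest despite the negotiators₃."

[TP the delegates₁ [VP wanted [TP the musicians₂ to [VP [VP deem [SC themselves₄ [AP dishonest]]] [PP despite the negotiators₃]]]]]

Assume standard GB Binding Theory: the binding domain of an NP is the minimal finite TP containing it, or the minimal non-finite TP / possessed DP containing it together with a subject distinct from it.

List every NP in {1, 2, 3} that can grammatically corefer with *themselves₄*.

{2}

*themselves* is an anaphor, so Principle A applies: it must be bound in its binding domain.
Binding domain of *themselves₄*: the embedded TP, whose subject is the musicians₂.
*the delegates₁* c-commands the anaphor but is outside its binding domain → cannot satisfy Principle A.
*the musicians₂* c-commands the anaphor within its binding domain → licit binder.
*the negotiators₃* does not c-command the anaphor → cannot bind it.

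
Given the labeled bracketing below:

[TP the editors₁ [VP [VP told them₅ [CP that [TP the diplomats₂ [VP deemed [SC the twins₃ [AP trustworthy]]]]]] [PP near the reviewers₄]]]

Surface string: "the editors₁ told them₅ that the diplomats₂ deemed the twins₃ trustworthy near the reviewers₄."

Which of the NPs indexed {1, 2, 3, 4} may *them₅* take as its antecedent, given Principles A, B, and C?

*them* is a pronoun, so Principle B applies: it must be free in its binding domain.
Binding domain of *them₅*: the matrix TP, whose subject is the editors₁.
*the editors₁* c-commands the pronoun within its binding domain → coindexation would violate Principle B.
*the diplomats₂*: the pronoun c-commands this R-expression → coindexation would violate Principle C on *the diplomats₂*.
*the twins₃*: the pronoun c-commands this R-expression → coindexation would violate Principle C on *the twins₃*.
*the reviewers₄* and the pronoun do not c-command one another → neither Principle B nor Principle C is at stake; coindexation permitted.

{4}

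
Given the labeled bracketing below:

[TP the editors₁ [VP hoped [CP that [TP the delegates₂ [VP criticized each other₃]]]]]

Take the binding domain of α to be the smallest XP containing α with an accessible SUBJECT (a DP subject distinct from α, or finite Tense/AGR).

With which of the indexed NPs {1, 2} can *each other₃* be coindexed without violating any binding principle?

{2}

*each other* is an anaphor, so Principle A applies: it must be bound in its binding domain.
Binding domain of *each other₃*: the embedded TP, whose subject is the delegates₂.
*the editors₁* c-commands the anaphor but is outside its binding domain → cannot satisfy Principle A.
*the delegates₂* c-commands the anaphor within its binding domain → licit binder.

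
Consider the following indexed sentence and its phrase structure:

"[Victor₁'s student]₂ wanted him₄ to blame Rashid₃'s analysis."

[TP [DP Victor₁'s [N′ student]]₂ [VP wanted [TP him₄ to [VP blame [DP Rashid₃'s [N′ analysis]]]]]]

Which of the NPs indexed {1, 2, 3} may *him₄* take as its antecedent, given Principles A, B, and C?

*him* is a pronoun, so Principle B applies: it must be free in its binding domain.
Binding domain of *him₄*: the matrix TP, whose subject is [Victor₁'s student]₂.
*Victor₁* and the pronoun do not c-command one another → neither Principle B nor Principle C is at stake; coindexation permitted.
*[Victor₁'s student]₂* c-commands the pronoun within its binding domain → coindexation would violate Principle B.
*Rashid₃*: the pronoun c-commands this R-expression → coindexation would violate Principle C on *Rashid₃*.

{1}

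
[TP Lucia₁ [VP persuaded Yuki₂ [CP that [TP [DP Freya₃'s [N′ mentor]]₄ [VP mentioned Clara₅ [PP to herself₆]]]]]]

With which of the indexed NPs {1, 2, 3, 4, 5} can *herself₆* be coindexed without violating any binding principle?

*herself* is an anaphor, so Principle A applies: it must be bound in its binding domain.
Binding domain of *herself₆*: the embedded TP, whose subject is [Freya₃'s mentor]₄.
*Lucia₁* c-commands the anaphor but is outside its binding domain → cannot satisfy Principle A.
*Yuki₂* c-commands the anaphor but is outside its binding domain → cannot satisfy Principle A.
*Freya₃* does not c-command the anaphor → cannot bind it.
*[Freya₃'s mentor]₄* c-commands the anaphor within its binding domain → licit binder.
*Clara₅* c-commands the anaphor within its binding domain → licit binder.

{4, 5}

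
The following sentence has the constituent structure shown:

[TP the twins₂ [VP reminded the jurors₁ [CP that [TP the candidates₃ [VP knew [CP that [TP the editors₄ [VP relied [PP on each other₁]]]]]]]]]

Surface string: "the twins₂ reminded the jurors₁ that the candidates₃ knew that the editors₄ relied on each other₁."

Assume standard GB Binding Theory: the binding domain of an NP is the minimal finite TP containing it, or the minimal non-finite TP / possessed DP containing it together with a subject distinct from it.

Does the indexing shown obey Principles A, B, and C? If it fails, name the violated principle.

Principle A

The two coindexed NPs are *the jurors₁* and *each other₁*.
*each other₁* is an anaphor. Principle A requires it to be bound within its binding domain — the embedded TP, whose subject is the editors₄.
Within that domain it is c-commanded by *the editors₄*, which does not share its index.
*the jurors₁* does c-command the anaphor, but from outside its binding domain.
The anaphor is unbound in its domain → Principle A violation.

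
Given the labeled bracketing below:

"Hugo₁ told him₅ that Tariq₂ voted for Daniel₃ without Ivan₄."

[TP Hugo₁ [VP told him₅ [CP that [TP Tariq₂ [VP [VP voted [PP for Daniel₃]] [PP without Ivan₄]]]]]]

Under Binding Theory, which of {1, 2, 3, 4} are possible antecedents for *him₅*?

*him* is a pronoun, so Principle B applies: it must be free in its binding domain.
Binding domain of *him₅*: the matrix TP, whose subject is Hugo₁.
*Hugo₁* c-commands the pronoun within its binding domain → coindexation would violate Principle B.
*Tariq₂*: the pronoun c-commands this R-expression → coindexation would violate Principle C on *Tariq₂*.
*Daniel₃*: the pronoun c-commands this R-expression → coindexation would violate Principle C on *Daniel₃*.
*Ivan₄*: the pronoun c-commands this R-expression → coindexation would violate Principle C on *Ivan₄*.

none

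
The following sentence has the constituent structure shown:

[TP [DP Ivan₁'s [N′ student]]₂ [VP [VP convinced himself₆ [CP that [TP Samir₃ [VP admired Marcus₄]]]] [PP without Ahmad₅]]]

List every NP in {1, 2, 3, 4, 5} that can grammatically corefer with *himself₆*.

*himself* is an anaphor, so Principle A applies: it must be bound in its binding domain.
Binding domain of *himself₆*: the matrix TP, whose subject is [Ivan₁'s student]₂.
*Ivan₁* does not c-command the anaphor → cannot bind it.
*[Ivan₁'s student]₂* c-commands the anaphor within its binding domain → licit binder.
*Samir₃* does not c-command the anaphor → cannot bind it.
*Marcus₄* does not c-command the anaphor → cannot bind it.
*Ahmad₅* does not c-command the anaphor → cannot bind it.

{2}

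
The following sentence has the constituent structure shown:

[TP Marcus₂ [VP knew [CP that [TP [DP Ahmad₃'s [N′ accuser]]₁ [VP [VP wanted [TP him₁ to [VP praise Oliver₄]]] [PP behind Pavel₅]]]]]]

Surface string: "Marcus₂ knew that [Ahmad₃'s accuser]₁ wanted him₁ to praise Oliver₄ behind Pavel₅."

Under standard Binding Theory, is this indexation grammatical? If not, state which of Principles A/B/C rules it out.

Principle B

The two coindexed NPs are *[Ahmad₃'s accuser]₁* and *him₁*.
*him₁* is a pronoun. Its binding domain is the embedded TP, whose subject is [Ahmad₃'s accuser]₁.
*[Ahmad₃'s accuser]₁* c-commands it within that domain and carries the same index.
The pronoun is locally bound → Principle B violation.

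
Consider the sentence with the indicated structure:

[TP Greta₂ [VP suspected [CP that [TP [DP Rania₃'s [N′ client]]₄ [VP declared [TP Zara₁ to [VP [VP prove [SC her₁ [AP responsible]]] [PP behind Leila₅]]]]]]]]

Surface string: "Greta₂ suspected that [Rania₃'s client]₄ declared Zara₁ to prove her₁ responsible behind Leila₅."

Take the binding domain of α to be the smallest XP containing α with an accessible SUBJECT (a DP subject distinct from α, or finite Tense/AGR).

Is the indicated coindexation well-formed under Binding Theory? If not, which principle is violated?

Principle B

The two coindexed NPs are *Zara₁* and *her₁*.
*her₁* is a pronoun. Its binding domain is the embedded TP, whose subject is Zara₁.
*Zara₁* c-commands it within that domain and carries the same index.
The pronoun is locally bound → Principle B violation.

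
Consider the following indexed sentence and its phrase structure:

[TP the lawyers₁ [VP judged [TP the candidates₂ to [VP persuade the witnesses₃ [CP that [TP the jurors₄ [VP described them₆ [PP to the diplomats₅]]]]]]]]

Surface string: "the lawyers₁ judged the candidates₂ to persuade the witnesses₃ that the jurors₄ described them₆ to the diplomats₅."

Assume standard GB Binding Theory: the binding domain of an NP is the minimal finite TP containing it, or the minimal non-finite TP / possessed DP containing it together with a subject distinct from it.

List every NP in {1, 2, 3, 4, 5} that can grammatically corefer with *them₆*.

{1, 2, 3}

*them* is a pronoun, so Principle B applies: it must be free in its binding domain.
Binding domain of *them₆*: the embedded TP, whose subject is the jurors₄.
*the lawyers₁* c-commands the pronoun but from outside its binding domain, and is not c-commanded by it → coindexation permitted.
*the candidates₂* c-commands the pronoun but from outside its binding domain, and is not c-commanded by it → coindexation permitted.
*the witnesses₃* c-commands the pronoun but from outside its binding domain, and is not c-commanded by it → coindexation permitted.
*the jurors₄* c-commands the pronoun within its binding domain → coindexation would violate Principle B.
*the diplomats₅*: the pronoun c-commands this R-expression → coindexation would violate Principle C on *the diplomats₅*.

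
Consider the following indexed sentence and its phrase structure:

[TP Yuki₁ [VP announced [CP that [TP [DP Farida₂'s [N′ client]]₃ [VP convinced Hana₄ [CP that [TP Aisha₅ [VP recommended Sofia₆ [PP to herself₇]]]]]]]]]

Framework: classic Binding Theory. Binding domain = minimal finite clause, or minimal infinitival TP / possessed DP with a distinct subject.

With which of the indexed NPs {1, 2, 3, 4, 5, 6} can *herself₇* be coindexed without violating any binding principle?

{5, 6}

*herself* is an anaphor, so Principle A applies: it must be bound in its binding domain.
Binding domain of *herself₇*: the embedded TP, whose subject is Aisha₅.
*Yuki₁* c-commands the anaphor but is outside its binding domain → cannot satisfy Principle A.
*Farida₂* does not c-command the anaphor → cannot bind it.
*[Farida₂'s client]₃* c-commands the anaphor but is outside its binding domain → cannot satisfy Principle A.
*Hana₄* c-commands the anaphor but is outside its binding domain → cannot satisfy Principle A.
*Aisha₅* c-commands the anaphor within its binding domain → licit binder.
*Sofia₆* c-commands the anaphor within its binding domain → licit binder.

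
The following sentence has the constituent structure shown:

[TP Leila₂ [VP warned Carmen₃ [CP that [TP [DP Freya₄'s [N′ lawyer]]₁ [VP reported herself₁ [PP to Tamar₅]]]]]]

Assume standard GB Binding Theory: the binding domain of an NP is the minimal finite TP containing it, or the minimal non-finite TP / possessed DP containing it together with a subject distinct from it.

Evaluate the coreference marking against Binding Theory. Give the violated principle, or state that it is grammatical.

The two coindexed NPs are *[Freya₄'s lawyer]₁* and *herself₁*.
*herself₁* is an anaphor; its binding domain is the embedded TP, whose subject is [Freya₄'s lawyer]₁. *[Freya₄'s lawyer]₁* c-commands it within that domain and shares its index, so Principle A is satisfied.
*[Freya₄'s lawyer]₁* is an R-expression; *herself₁* does not c-command it, and no other NP shares its index, so Principle C is satisfied.
All principles are respected.

grammatical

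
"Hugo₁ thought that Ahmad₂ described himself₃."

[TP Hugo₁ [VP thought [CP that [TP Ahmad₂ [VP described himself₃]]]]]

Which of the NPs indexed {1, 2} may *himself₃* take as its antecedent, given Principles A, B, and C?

*himself* is an anaphor, so Principle A applies: it must be bound in its binding domain.
Binding domain of *himself₃*: the embedded TP, whose subject is Ahmad₂.
*Hugo₁* c-commands the anaphor but is outside its binding domain → cannot satisfy Principle A.
*Ahmad₂* c-commands the anaphor within its binding domain → licit binder.

{2}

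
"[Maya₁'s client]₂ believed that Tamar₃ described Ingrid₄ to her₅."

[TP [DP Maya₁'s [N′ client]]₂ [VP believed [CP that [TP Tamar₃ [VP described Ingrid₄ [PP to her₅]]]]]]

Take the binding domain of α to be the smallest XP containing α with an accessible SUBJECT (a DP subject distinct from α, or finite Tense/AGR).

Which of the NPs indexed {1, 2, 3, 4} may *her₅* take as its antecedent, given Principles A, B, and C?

*her* is a pronoun, so Principle B applies: it must be free in its binding domain.
Binding domain of *her₅*: the embedded TP, whose subject is Tamar₃.
*Maya₁* and the pronoun do not c-command one another → neither Principle B nor Principle C is at stake; coindexation permitted.
*[Maya₁'s client]₂* c-commands the pronoun but from outside its binding domain, and is not c-commanded by it → coindexation permitted.
*Tamar₃* c-commands the pronoun within its binding domain → coindexation would violate Principle B.
*Ingrid₄* c-commands the pronoun within its binding domain → coindexation would violate Principle B.

{1, 2}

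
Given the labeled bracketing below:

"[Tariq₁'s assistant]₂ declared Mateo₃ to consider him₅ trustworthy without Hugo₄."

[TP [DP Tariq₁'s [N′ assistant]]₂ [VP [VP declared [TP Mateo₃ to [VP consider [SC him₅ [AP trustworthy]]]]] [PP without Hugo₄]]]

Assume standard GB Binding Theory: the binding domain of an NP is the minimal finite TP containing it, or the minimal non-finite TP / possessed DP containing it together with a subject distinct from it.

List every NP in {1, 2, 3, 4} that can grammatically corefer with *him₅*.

*him* is a pronoun, so Principle B applies: it must be free in its binding domain.
Binding domain of *him₅*: the embedded TP, whose subject is Mateo₃.
*Tariq₁* and the pronoun do not c-command one another → neither Principle B nor Principle C is at stake; coindexation permitted.
*[Tariq₁'s assistant]₂* c-commands the pronoun but from outside its binding domain, and is not c-commanded by it → coindexation permitted.
*Mateo₃* c-commands the pronoun within its binding domain → coindexation would violate Principle B.
*Hugo₄* and the pronoun do not c-command one another → neither Principle B nor Principle C is at stake; coindexation permitted.

{1, 2, 4}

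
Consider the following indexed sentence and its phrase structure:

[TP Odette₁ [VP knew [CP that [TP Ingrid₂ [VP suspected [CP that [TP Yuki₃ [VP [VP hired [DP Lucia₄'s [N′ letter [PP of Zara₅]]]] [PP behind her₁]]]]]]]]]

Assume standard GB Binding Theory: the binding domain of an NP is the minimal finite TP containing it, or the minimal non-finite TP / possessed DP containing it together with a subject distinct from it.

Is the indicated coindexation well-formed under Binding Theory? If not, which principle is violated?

The two coindexed NPs are *Odette₁* and *her₁*.
*her₁* is a pronoun; its binding domain is the embedded TP, whose subject is Yuki₃. Within that domain it is c-commanded only by *Yuki₃*, which carries a different index — the pronoun is free locally, so Principle B holds.
*Odette₁* is an R-expression; *her₁* does not c-command it, and no other NP shares its index, so Principle C is satisfied.
All principles are respected.

grammatical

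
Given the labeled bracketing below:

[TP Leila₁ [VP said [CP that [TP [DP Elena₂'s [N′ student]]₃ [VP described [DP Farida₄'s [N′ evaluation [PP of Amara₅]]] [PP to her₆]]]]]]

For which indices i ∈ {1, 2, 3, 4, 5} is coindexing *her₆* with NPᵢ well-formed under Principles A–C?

{1, 2, 4, 5}

*her* is a pronoun, so Principle B applies: it must be free in its binding domain.
Binding domain of *her₆*: the embedded TP, whose subject is [Elena₂'s student]₃.
*Leila₁* c-commands the pronoun but from outside its binding domain, and is not c-commanded by it → coindexation permitted.
*Elena₂* and the pronoun do not c-command one another → neither Principle B nor Principle C is at stake; coindexation permitted.
*[Elena₂'s student]₃* c-commands the pronoun within its binding domain → coindexation would violate Principle B.
*Farida₄* and the pronoun do not c-command one another → neither Principle B nor Principle C is at stake; coindexation permitted.
*Amara₅* and the pronoun do not c-command one another → neither Principle B nor Principle C is at stake; coindexation permitted.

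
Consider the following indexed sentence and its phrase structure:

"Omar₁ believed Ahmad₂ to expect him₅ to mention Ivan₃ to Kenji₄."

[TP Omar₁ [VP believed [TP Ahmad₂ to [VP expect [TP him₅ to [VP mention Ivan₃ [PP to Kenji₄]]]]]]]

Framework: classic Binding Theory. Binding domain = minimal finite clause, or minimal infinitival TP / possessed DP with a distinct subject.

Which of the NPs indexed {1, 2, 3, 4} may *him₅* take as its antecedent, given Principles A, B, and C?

*him* is a pronoun, so Principle B applies: it must be free in its binding domain.
Binding domain of *him₅*: the embedded TP, whose subject is Ahmad₂.
*Omar₁* c-commands the pronoun but from outside its binding domain, and is not c-commanded by it → coindexation permitted.
*Ahmad₂* c-commands the pronoun within its binding domain → coindexation would violate Principle B.
*Ivan₃*: the pronoun c-commands this R-expression → coindexation would violate Principle C on *Ivan₃*.
*Kenji₄*: the pronoun c-commands this R-expression → coindexation would violate Principle C on *Kenji₄*.

{1}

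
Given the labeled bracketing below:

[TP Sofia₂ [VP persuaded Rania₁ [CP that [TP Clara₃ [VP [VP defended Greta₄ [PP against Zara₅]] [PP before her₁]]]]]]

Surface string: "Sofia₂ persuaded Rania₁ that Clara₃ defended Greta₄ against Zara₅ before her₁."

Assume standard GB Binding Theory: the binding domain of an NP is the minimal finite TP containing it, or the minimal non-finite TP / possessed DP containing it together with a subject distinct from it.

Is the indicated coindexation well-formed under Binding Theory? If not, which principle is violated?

The two coindexed NPs are *Rania₁* and *her₁*.
*her₁* is a pronoun; its binding domain is the embedded TP, whose subject is Clara₃. Within that domain it is c-commanded only by *Clara₃*, which carries a different index — the pronoun is free locally, so Principle B holds.
*Rania₁* is an R-expression; *her₁* does not c-command it, and no other NP shares its index, so Principle C is satisfied.
All principles are respected.

grammatical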